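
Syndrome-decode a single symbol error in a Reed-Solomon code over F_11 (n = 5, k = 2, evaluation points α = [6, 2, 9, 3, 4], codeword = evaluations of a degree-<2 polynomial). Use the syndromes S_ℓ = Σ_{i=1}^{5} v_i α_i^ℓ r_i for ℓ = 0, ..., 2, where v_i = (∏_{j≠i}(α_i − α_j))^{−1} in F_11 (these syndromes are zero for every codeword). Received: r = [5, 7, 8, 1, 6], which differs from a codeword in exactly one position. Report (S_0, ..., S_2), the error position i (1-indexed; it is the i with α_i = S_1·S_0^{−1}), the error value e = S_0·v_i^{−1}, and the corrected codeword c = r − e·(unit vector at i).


S = (7, 8, 6), error at position 3, error magnitude e = 10, c = [5, 7, 9, 1, 6].

Step 1: column multipliers v_i = (∏_{j≠i}(α_i − α_j))^{−1} mod 11.
  i = 1 (α = 6): (6−2)(6−9)(6−3)(6−4) = 4·(−3)·3·2 = −72 ≡ 5, so v_1 = 5^{−1} = 9 (mod 11).
  i = 2 (α = 2): (2−6)(2−9)(2−3)(2−4) = (−4)·(−7)·(−1)·(−2) = 56 ≡ 1, so v_2 = 1^{−1} = 1 (mod 11).
  i = 3 (α = 9): (9−6)(9−2)(9−3)(9−4) = 3·7·6·5 = 630 ≡ 3, so v_3 = 3^{−1} = 4 (mod 11).
  i = 4 (α = 3): (3−6)(3−2)(3−9)(3−4) = (−3)·1·(−6)·(−1) = −18 ≡ 4, so v_4 = 4^{−1} = 3 (mod 11).
  i = 5 (α = 4): (4−6)(4−2)(4−9)(4−3) = (−2)·2·(−5)·1 = 20 ≡ 9, so v_5 = 9^{−1} = 5 (mod 11).
  v = [9, 1, 4, 3, 5].
Step 2: syndromes of r = [5, 7, 8, 1, 6] (all sums mod 11).
  S_0 = Σ v_i r_i = 9·5 + 1·7 + 4·8 + 3·1 + 5·6 = 117 ≡ 7.
  S_1 = Σ v_i α_i r_i = 9·6·5 + 1·2·7 + 4·9·8 + 3·3·1 + 5·4·6 = 701 ≡ 8.
  α_i^2 mod 11 = [3, 4, 4, 9, 5].
  S_2 = Σ v_i α_i^2 r_i = 9·3·5 + 1·4·7 + 4·4·8 + 3·9·1 + 5·5·6 = 468 ≡ 6.
  S = (7, 8, 6) ≠ 0, so r is not a codeword (an error is present).
Step 3: locate the error. For a single error e at position i, S_ℓ = v_i·e·α_i^ℓ, so α_err = S_1/S_0.
  S_0^{−1} = 7^{−1} = 8 (mod 11), so α_err = 8·8 = 64 ≡ 9 = α_3. Error position i = 3.
  Consistency check: S_2/S_1 = 6·7 = 42 ≡ 9 = α_err ✓ (single-error assumption holds).
Step 4: error magnitude e = S_0/v_3 = S_0·∏_{j≠3}(α_3 − α_j) = 7·3 = 21 ≡ 10 (mod 11).
Step 5: correct position 3: c_3 = r_3 − e = 8 − 10 ≡ 9 (mod 11). Hence c = [5, 7, 9, 1, 6].
  Check: interpolating c through the α_i gives m(x) = 8 + 5·x (degree < 2) with m(α_i) = c_i for every i, so c is indeed a codeword.


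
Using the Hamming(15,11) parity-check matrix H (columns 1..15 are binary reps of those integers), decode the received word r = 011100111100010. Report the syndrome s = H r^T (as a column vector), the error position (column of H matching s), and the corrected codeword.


s = (0, 1, 1, 1)^T, error position = 7, corrected codeword c = 011100011100010

Compute s = H r^T mod 2 one row at a time:
  s_1 = 1 + 1 + 1 + 0 + 0 + 0 + 1 + 0 = 4 ≡ 0 (mod 2).
  s_2 = 1 + 0 + 0 + 1 + 0 + 0 + 1 + 0 = 3 ≡ 1 (mod 2).
  s_3 = 1 + 1 + 0 + 1 + 1 + 0 + 1 + 0 = 5 ≡ 1 (mod 2).
  s_4 = 0 + 1 + 0 + 1 + 1 + 0 + 0 + 0 = 3 ≡ 1 (mod 2).
s = (0, 1, 1, 1)^T — this equals column 7 of H (binary 0111), so error is at position 7.
Correct: flip bit 7 of r = 011100111100010 to get c = 011100011100010.


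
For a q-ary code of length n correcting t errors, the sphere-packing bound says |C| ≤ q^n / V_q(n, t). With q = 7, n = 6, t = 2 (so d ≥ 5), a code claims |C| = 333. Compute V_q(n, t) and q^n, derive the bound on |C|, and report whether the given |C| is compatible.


V_q(n, t) = 577, q^n = 117649, Hamming bound = 203, |C| = 333 > bound (violated).

Step 1: Compute V_q(n, t) = Σ_{j=0}^2 C(n, j) (q−1)^j.
  j = 0: C(6,0)·(6)^0 = 1·1 = 1.
  j = 1: C(6,1)·(6)^1 = 6·6 = 36.
  j = 2: C(6,2)·(6)^2 = 15·36 = 540.
  V_q(n, t) = 1 + 36 + 540 = 577.
Step 2: q^n = 7^6 = 117649.
Step 3: Hamming bound ⌊q^n / V_q(n,t)⌋ = ⌊117649/577⌋ = 203.
Step 4: Compare |C| = 333 to 203: violated.
The claimed |C| lies above the Hamming bound, so no 7-ary code of length 6 with d ≥ 5 can have 333 codewords.


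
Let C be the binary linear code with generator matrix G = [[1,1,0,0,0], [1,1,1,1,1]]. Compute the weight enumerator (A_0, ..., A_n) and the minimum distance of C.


Weight distribution: A_0 = 1, A_2 = 1, A_3 = 1, A_5 = 1. Minimum distance d = 2.

Enumerate all 2^2 = 4 messages m ∈ F_2^2.
For each, compute codeword c = mG in F_2^5, then tally its weight.
  m = 00 → c = 00000, weight = 0.
  m = 10 → c = 11000, weight = 2.
  m = 01 → c = 11111, weight = 5.
  m = 11 → c = 00111, weight = 3.
Tally weights:
  weight 0: 1 codewords.
  weight 2: 1 codewords.
  weight 3: 1 codewords.
  weight 5: 1 codewords.
Minimum distance d = smallest w > 0 with A_w > 0 = 2.
Sanity: Σ A_w = 4 = 2^2 = 4 ✓.


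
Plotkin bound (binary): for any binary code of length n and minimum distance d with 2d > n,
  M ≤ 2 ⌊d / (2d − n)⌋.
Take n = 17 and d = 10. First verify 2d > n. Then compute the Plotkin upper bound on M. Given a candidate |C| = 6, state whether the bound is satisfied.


Plotkin bound M ≤ 6; given |C| = 6 ≤ bound (satisfied).

Check applicability: 2d = 20, n = 17.
2d − n = 3 > 0, so Plotkin applies.
Compute d/(2d−n) = 10/3 ≈ 3.3333.
⌊d/(2d−n)⌋ = 3.
Plotkin bound: M ≤ 2·3 = 6.
Given |C| = 6, check: satisfied.
This |C| is at the Plotkin bound.


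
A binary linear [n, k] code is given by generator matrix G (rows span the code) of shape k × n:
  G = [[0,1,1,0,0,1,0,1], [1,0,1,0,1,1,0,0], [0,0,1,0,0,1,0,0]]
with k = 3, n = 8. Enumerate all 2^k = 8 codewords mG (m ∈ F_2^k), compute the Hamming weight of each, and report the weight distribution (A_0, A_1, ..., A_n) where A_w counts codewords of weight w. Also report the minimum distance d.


Weight distribution: A_0 = 1, A_2 = 3, A_4 = 3, A_6 = 1. Minimum distance d = 2.

Enumerate all 2^3 = 8 messages m ∈ F_2^3.
For each, compute codeword c = mG in F_2^8, then tally its weight.
  m = 000 → c = 00000000, weight = 0.
  m = 100 → c = 01100101, weight = 4.
  m = 010 → c = 10101100, weight = 4.
  m = 110 → c = 11001001, weight = 4.
  m = 001 → c = 00100100, weight = 2.
  m = 101 → c = 01000001, weight = 2.
  m = 011 → c = 10001000, weight = 2.
  m = 111 → c = 11101101, weight = 6.
Tally weights:
  weight 0: 1 codewords.
  weight 2: 3 codewords.
  weight 4: 3 codewords.
  weight 6: 1 codewords.
Minimum distance d = smallest w > 0 with A_w > 0 = 2.
Sanity: Σ A_w = 8 = 2^3 = 8 ✓.


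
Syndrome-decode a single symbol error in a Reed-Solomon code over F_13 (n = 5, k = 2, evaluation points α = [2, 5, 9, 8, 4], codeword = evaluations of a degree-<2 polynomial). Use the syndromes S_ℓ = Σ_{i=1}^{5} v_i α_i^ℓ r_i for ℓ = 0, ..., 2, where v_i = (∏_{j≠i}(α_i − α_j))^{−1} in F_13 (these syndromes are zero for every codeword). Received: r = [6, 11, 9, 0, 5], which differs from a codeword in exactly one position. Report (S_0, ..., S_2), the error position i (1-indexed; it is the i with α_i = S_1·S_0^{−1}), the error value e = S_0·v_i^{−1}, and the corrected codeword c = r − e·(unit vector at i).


S = (6, 9, 7), error at position 4, error magnitude e = 10, c = [6, 11, 9, 3, 5].

Step 1: column multipliers v_i = (∏_{j≠i}(α_i − α_j))^{−1} mod 13.
  i = 1 (α = 2): (2−5)(2−9)(2−8)(2−4) = (−3)·(−7)·(−6)·(−2) = 252 ≡ 5, so v_1 = 5^{−1} = 8 (mod 13).
  i = 2 (α = 5): (5−2)(5−9)(5−8)(5−4) = 3·(−4)·(−3)·1 = 36 ≡ 10, so v_2 = 10^{−1} = 4 (mod 13).
  i = 3 (α = 9): (9−2)(9−5)(9−8)(9−4) = 7·4·1·5 = 140 ≡ 10, so v_3 = 10^{−1} = 4 (mod 13).
  i = 4 (α = 8): (8−2)(8−5)(8−9)(8−4) = 6·3·(−1)·4 = −72 ≡ 6, so v_4 = 6^{−1} = 11 (mod 13).
  i = 5 (α = 4): (4−2)(4−5)(4−9)(4−8) = 2·(−1)·(−5)·(−4) = −40 ≡ 12, so v_5 = 12^{−1} = 12 (mod 13).
  v = [8, 4, 4, 11, 12].
Step 2: syndromes of r = [6, 11, 9, 0, 5] (all sums mod 13).
  S_0 = Σ v_i r_i = 8·6 + 4·11 + 4·9 + 11·0 + 12·5 = 188 ≡ 6.
  S_1 = Σ v_i α_i r_i = 8·2·6 + 4·5·11 + 4·9·9 + 11·8·0 + 12·4·5 = 880 ≡ 9.
  α_i^2 mod 13 = [4, 12, 3, 12, 3].
  S_2 = Σ v_i α_i^2 r_i = 8·4·6 + 4·12·11 + 4·3·9 + 11·12·0 + 12·3·5 = 1008 ≡ 7.
  S = (6, 9, 7) ≠ 0, so r is not a codeword (an error is present).
Step 3: locate the error. For a single error e at position i, S_ℓ = v_i·e·α_i^ℓ, so α_err = S_1/S_0.
  S_0^{−1} = 6^{−1} = 11 (mod 13), so α_err = 9·11 = 99 ≡ 8 = α_4. Error position i = 4.
  Consistency check: S_2/S_1 = 7·3 = 21 ≡ 8 = α_err ✓ (single-error assumption holds).
Step 4: error magnitude e = S_0/v_4 = S_0·∏_{j≠4}(α_4 − α_j) = 6·6 = 36 ≡ 10 (mod 13).
Step 5: correct position 4: c_4 = r_4 − e = 0 − 10 ≡ 3 (mod 13). Hence c = [6, 11, 9, 3, 5].
  Check: interpolating c through the α_i gives m(x) = 7 + 6·x (degree < 2) with m(α_i) = c_i for every i, so c is indeed a codeword.


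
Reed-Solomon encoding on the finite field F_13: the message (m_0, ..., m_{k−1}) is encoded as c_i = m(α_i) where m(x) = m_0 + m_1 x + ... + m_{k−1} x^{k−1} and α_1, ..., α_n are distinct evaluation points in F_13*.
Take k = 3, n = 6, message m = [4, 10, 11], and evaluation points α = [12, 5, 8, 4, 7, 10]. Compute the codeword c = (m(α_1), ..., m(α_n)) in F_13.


c = [5, 4, 8, 12, 2, 8]

Message polynomial: m(x) = 4 + 10·x + 11·x^2 (mod 13).
For each evaluation point α_i, compute m(α_i) mod 13:
  α_1 = 12: Horner steps 11 → 12 → 5, so m(12) = 5.
  α_2 = 5: Horner steps 11 → 0 → 4, so m(5) = 4.
  α_3 = 8: Horner steps 11 → 7 → 8, so m(8) = 8.
  α_4 = 4: Horner steps 11 → 2 → 12, so m(4) = 12.
  α_5 = 7: Horner steps 11 → 9 → 2, so m(7) = 2.
  α_6 = 10: Horner steps 11 → 3 → 8, so m(10) = 8.
Codeword c = [5, 4, 8, 12, 2, 8] ∈ F_13^6.


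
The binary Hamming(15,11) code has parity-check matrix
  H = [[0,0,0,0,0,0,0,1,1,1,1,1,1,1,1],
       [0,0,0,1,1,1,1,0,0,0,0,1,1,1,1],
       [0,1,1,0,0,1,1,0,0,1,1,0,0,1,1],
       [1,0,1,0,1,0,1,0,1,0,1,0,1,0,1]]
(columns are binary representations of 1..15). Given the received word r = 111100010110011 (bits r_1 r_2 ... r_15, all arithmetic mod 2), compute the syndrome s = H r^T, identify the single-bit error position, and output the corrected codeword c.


s = (1, 1, 0, 0)^T, error position = 12, corrected codeword c = 111100010111011

Compute s = H r^T mod 2 one row at a time:
  s_1 = 1 + 0 + 1 + 1 + 0 + 0 + 1 + 1 = 5 ≡ 1 (mod 2).
  s_2 = 1 + 0 + 0 + 0 + 0 + 0 + 1 + 1 = 3 ≡ 1 (mod 2).
  s_3 = 1 + 1 + 0 + 0 + 1 + 1 + 1 + 1 = 6 ≡ 0 (mod 2).
  s_4 = 1 + 1 + 0 + 0 + 0 + 1 + 0 + 1 = 4 ≡ 0 (mod 2).
s = (1, 1, 0, 0)^T — this equals column 12 of H (binary 1100), so error is at position 12.
Correct: flip bit 12 of r = 111100010110011 to get c = 111100010111011.


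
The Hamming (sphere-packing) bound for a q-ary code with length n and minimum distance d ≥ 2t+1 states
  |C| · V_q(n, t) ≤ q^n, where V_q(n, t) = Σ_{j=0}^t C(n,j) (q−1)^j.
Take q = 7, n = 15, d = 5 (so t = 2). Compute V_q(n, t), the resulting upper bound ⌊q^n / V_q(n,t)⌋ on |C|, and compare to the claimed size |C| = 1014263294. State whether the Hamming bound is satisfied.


V_q(n, t) = 3871, q^n = 4747561509943, Hamming bound = 1226443169, |C| = 1014263294 ≤ bound (satisfied).

Step 1: Compute V_q(n, t) = Σ_{j=0}^2 C(n, j) (q−1)^j.
  j = 0: C(15,0)·(6)^0 = 1·1 = 1.
  j = 1: C(15,1)·(6)^1 = 15·6 = 90.
  j = 2: C(15,2)·(6)^2 = 105·36 = 3780.
  V_q(n, t) = 1 + 90 + 3780 = 3871.
Step 2: q^n = 7^15 = 4747561509943.
Step 3: Hamming bound ⌊q^n / V_q(n,t)⌋ = ⌊4747561509943/3871⌋ = 1226443169.
Step 4: Compare |C| = 1014263294 to 1226443169: satisfied.
The claimed |C| lies below the Hamming bound.


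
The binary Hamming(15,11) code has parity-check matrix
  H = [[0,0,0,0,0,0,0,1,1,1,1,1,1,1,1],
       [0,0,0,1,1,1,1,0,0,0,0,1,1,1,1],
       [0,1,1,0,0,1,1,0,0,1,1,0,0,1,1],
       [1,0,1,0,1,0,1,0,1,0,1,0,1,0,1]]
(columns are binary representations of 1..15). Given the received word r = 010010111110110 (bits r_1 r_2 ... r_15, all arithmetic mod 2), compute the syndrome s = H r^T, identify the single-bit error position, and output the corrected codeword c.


s = (0, 0, 1, 1)^T, error position = 3, corrected codeword c = 011010111110110

Compute s = H r^T mod 2 one row at a time:
  s_1 = 1 + 1 + 1 + 1 + 0 + 1 + 1 + 0 = 6 ≡ 0 (mod 2).
  s_2 = 0 + 1 + 0 + 1 + 0 + 1 + 1 + 0 = 4 ≡ 0 (mod 2).
  s_3 = 1 + 0 + 0 + 1 + 1 + 1 + 1 + 0 = 5 ≡ 1 (mod 2).
  s_4 = 0 + 0 + 1 + 1 + 1 + 1 + 1 + 0 = 5 ≡ 1 (mod 2).
s = (0, 0, 1, 1)^T — this equals column 3 of H (binary 0011), so error is at position 3.
Correct: flip bit 3 of r = 010010111110110 to get c = 011010111110110.


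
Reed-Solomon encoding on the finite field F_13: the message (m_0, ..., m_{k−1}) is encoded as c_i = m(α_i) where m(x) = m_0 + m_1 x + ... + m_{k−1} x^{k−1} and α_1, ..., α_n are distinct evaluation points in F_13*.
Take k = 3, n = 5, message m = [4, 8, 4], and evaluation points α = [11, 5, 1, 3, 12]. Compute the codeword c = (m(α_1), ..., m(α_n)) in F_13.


c = [4, 1, 3, 12, 0]

Message polynomial: m(x) = 4 + 8·x + 4·x^2 (mod 13).
For each evaluation point α_i, compute m(α_i) mod 13:
  α_1 = 11: Horner steps 4 → 0 → 4, so m(11) = 4.
  α_2 = 5: Horner steps 4 → 2 → 1, so m(5) = 1.
  α_3 = 1: Horner steps 4 → 12 → 3, so m(1) = 3.
  α_4 = 3: Horner steps 4 → 7 → 12, so m(3) = 12.
  α_5 = 12: Horner steps 4 → 4 → 0, so m(12) = 0.
Codeword c = [4, 1, 3, 12, 0] ∈ F_13^5.


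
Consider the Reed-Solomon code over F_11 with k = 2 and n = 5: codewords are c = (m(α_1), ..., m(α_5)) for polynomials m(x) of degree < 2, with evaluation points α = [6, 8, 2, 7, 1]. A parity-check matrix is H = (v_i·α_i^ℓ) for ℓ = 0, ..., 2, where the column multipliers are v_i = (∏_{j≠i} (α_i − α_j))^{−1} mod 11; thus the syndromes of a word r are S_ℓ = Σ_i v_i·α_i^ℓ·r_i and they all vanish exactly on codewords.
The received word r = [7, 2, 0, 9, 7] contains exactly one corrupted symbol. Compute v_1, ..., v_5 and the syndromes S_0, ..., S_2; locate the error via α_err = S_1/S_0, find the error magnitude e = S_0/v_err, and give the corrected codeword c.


S = (5, 8, 4), error at position 1, error magnitude e = 2, c = [5, 2, 0, 9, 7].

Step 1: column multipliers v_i = (∏_{j≠i}(α_i − α_j))^{−1} mod 11.
  i = 1 (α = 6): (6−8)(6−2)(6−7)(6−1) = (−2)·4·(−1)·5 = 40 ≡ 7, so v_1 = 7^{−1} = 8 (mod 11).
  i = 2 (α = 8): (8−6)(8−2)(8−7)(8−1) = 2·6·1·7 = 84 ≡ 7, so v_2 = 7^{−1} = 8 (mod 11).
  i = 3 (α = 2): (2−6)(2−8)(2−7)(2−1) = (−4)·(−6)·(−5)·1 = −120 ≡ 1, so v_3 = 1^{−1} = 1 (mod 11).
  i = 4 (α = 7): (7−6)(7−8)(7−2)(7−1) = 1·(−1)·5·6 = −30 ≡ 3, so v_4 = 3^{−1} = 4 (mod 11).
  i = 5 (α = 1): (1−6)(1−8)(1−2)(1−7) = (−5)·(−7)·(−1)·(−6) = 210 ≡ 1, so v_5 = 1^{−1} = 1 (mod 11).
  v = [8, 8, 1, 4, 1].
Step 2: syndromes of r = [7, 2, 0, 9, 7] (all sums mod 11).
  S_0 = Σ v_i r_i = 8·7 + 8·2 + 1·0 + 4·9 + 1·7 = 115 ≡ 5.
  S_1 = Σ v_i α_i r_i = 8·6·7 + 8·8·2 + 1·2·0 + 4·7·9 + 1·1·7 = 723 ≡ 8.
  α_i^2 mod 11 = [3, 9, 4, 5, 1].
  S_2 = Σ v_i α_i^2 r_i = 8·3·7 + 8·9·2 + 1·4·0 + 4·5·9 + 1·1·7 = 499 ≡ 4.
  S = (5, 8, 4) ≠ 0, so r is not a codeword (an error is present).
Step 3: locate the error. For a single error e at position i, S_ℓ = v_i·e·α_i^ℓ, so α_err = S_1/S_0.
  S_0^{−1} = 5^{−1} = 9 (mod 11), so α_err = 8·9 = 72 ≡ 6 = α_1. Error position i = 1.
  Consistency check: S_2/S_1 = 4·7 = 28 ≡ 6 = α_err ✓ (single-error assumption holds).
Step 4: error magnitude e = S_0/v_1 = S_0·∏_{j≠1}(α_1 − α_j) = 5·7 = 35 ≡ 2 (mod 11).
Step 5: correct position 1: c_1 = r_1 − e = 7 − 2 ≡ 5 (mod 11). Hence c = [5, 2, 0, 9, 7].
  Check: interpolating c through the α_i gives m(x) = 3 + 4·x (degree < 2) with m(α_i) = c_i for every i, so c is indeed a codeword.


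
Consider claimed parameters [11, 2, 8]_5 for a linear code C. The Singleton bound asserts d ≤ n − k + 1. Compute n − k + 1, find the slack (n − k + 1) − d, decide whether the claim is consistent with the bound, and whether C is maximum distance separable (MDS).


Singleton RHS = n − k + 1 = 10, slack = 2, bound satisfied, not MDS.

Singleton bound: d ≤ n − k + 1.
Here n = 11, k = 2, so n − k + 1 = 10.
Given d = 8, check d ≤ 10: YES.
Slack = (n − k + 1) − d = 2.
The code is NOT MDS (slack = 2 > 0).
Description: the claimed parameters are [11, 2, 8]_5; such a code would be non-MDS.


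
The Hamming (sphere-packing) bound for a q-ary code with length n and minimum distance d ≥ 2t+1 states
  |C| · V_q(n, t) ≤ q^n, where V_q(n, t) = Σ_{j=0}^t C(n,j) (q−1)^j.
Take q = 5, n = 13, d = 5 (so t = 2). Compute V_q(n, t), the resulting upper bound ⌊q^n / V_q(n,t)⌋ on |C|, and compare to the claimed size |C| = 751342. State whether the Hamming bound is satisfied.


V_q(n, t) = 1301, q^n = 1220703125, Hamming bound = 938280, |C| = 751342 ≤ bound (satisfied).

Step 1: Compute V_q(n, t) = Σ_{j=0}^2 C(n, j) (q−1)^j.
  j = 0: C(13,0)·(4)^0 = 1·1 = 1.
  j = 1: C(13,1)·(4)^1 = 13·4 = 52.
  j = 2: C(13,2)·(4)^2 = 78·16 = 1248.
  V_q(n, t) = 1 + 52 + 1248 = 1301.
Step 2: q^n = 5^13 = 1220703125.
Step 3: Hamming bound ⌊q^n / V_q(n,t)⌋ = ⌊1220703125/1301⌋ = 938280.
Step 4: Compare |C| = 751342 to 938280: satisfied.
The claimed |C| lies below the Hamming bound.


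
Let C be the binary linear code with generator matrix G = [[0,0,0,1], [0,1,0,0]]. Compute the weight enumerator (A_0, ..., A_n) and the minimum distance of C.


Weight distribution: A_0 = 1, A_1 = 2, A_2 = 1. Minimum distance d = 1.

Enumerate all 2^2 = 4 messages m ∈ F_2^2.
For each, compute codeword c = mG in F_2^4, then tally its weight.
  m = 00 → c = 0000, weight = 0.
  m = 10 → c = 0001, weight = 1.
  m = 01 → c = 0100, weight = 1.
  m = 11 → c = 0101, weight = 2.
Tally weights:
  weight 0: 1 codewords.
  weight 1: 2 codewords.
  weight 2: 1 codewords.
Minimum distance d = smallest w > 0 with A_w > 0 = 1.
Sanity: Σ A_w = 4 = 2^2 = 4 ✓.


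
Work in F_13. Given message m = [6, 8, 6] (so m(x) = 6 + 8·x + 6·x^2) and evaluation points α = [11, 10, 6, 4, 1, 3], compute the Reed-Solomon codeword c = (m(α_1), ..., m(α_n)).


c = [1, 10, 10, 4, 7, 6]

Message polynomial: m(x) = 6 + 8·x + 6·x^2 (mod 13).
For each evaluation point α_i, compute m(α_i) mod 13:
  α_1 = 11: Horner steps 6 → 9 → 1, so m(11) = 1.
  α_2 = 10: Horner steps 6 → 3 → 10, so m(10) = 10.
  α_3 = 6: Horner steps 6 → 5 → 10, so m(6) = 10.
  α_4 = 4: Horner steps 6 → 6 → 4, so m(4) = 4.
  α_5 = 1: Horner steps 6 → 1 → 7, so m(1) = 7.
  α_6 = 3: Horner steps 6 → 0 → 6, so m(3) = 6.
Codeword c = [1, 10, 10, 4, 7, 6] ∈ F_13^6.


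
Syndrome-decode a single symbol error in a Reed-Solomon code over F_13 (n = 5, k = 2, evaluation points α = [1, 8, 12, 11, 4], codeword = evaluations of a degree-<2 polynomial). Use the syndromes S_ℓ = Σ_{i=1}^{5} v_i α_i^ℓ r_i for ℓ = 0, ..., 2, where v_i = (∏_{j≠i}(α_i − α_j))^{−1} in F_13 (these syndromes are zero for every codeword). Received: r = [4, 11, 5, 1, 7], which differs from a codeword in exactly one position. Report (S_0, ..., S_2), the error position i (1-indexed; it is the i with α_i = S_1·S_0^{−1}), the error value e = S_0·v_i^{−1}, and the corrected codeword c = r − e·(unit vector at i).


S = (3, 10, 3), error at position 3, error magnitude e = 3, c = [4, 11, 2, 1, 7].

Step 1: column multipliers v_i = (∏_{j≠i}(α_i − α_j))^{−1} mod 13.
  i = 1 (α = 1): (1−8)(1−12)(1−11)(1−4) = (−7)·(−11)·(−10)·(−3) = 2310 ≡ 9, so v_1 = 9^{−1} = 3 (mod 13).
  i = 2 (α = 8): (8−1)(8−12)(8−11)(8−4) = 7·(−4)·(−3)·4 = 336 ≡ 11, so v_2 = 11^{−1} = 6 (mod 13).
  i = 3 (α = 12): (12−1)(12−8)(12−11)(12−4) = 11·4·1·8 = 352 ≡ 1, so v_3 = 1^{−1} = 1 (mod 13).
  i = 4 (α = 11): (11−1)(11−8)(11−12)(11−4) = 10·3·(−1)·7 = −210 ≡ 11, so v_4 = 11^{−1} = 6 (mod 13).
  i = 5 (α = 4): (4−1)(4−8)(4−12)(4−11) = 3·(−4)·(−8)·(−7) = −672 ≡ 4, so v_5 = 4^{−1} = 10 (mod 13).
  v = [3, 6, 1, 6, 10].
Step 2: syndromes of r = [4, 11, 5, 1, 7] (all sums mod 13).
  S_0 = Σ v_i r_i = 3·4 + 6·11 + 1·5 + 6·1 + 10·7 = 159 ≡ 3.
  S_1 = Σ v_i α_i r_i = 3·1·4 + 6·8·11 + 1·12·5 + 6·11·1 + 10·4·7 = 946 ≡ 10.
  α_i^2 mod 13 = [1, 12, 1, 4, 3].
  S_2 = Σ v_i α_i^2 r_i = 3·1·4 + 6·12·11 + 1·1·5 + 6·4·1 + 10·3·7 = 1043 ≡ 3.
  S = (3, 10, 3) ≠ 0, so r is not a codeword (an error is present).
Step 3: locate the error. For a single error e at position i, S_ℓ = v_i·e·α_i^ℓ, so α_err = S_1/S_0.
  S_0^{−1} = 3^{−1} = 9 (mod 13), so α_err = 10·9 = 90 ≡ 12 = α_3. Error position i = 3.
  Consistency check: S_2/S_1 = 3·4 = 12 ≡ 12 = α_err ✓ (single-error assumption holds).
Step 4: error magnitude e = S_0/v_3 = S_0·∏_{j≠3}(α_3 − α_j) = 3·1 = 3 ≡ 3 (mod 13).
Step 5: correct position 3: c_3 = r_3 − e = 5 − 3 ≡ 2 (mod 13). Hence c = [4, 11, 2, 1, 7].
  Check: interpolating c through the α_i gives m(x) = 3 + 1·x (degree < 2) with m(α_i) = c_i for every i, so c is indeed a codeword.


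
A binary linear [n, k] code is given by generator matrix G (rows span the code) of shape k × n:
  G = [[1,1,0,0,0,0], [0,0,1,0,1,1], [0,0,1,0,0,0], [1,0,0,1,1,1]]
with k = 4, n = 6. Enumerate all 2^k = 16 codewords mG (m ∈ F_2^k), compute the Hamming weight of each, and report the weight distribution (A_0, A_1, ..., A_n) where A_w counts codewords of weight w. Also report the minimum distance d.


Weight distribution: A_0 = 1, A_1 = 1, A_2 = 4, A_3 = 4, A_4 = 3, A_5 = 3. Minimum distance d = 1.

Enumerate all 2^4 = 16 messages m ∈ F_2^4.
For each, compute codeword c = mG in F_2^6, then tally its weight.
  m = 0000 → c = 000000, weight = 0.
  m = 1000 → c = 110000, weight = 2.
  m = 0100 → c = 001011, weight = 3.
  m = 1100 → c = 111011, weight = 5.
  m = 0010 → c = 001000, weight = 1.
  m = 1010 → c = 111000, weight = 3.
  m = 0110 → c = 000011, weight = 2.
  m = 1110 → c = 110011, weight = 4.
  m = 0001 → c = 100111, weight = 4.
  m = 1001 → c = 010111, weight = 4.
  m = 0101 → c = 101100, weight = 3.
  m = 1101 → c = 011100, weight = 3.
  m = 0011 → c = 101111, weight = 5.
  m = 1011 → c = 011111, weight = 5.
  m = 0111 → c = 100100, weight = 2.
  m = 1111 → c = 010100, weight = 2.
Tally weights:
  weight 0: 1 codewords.
  weight 1: 1 codewords.
  weight 2: 4 codewords.
  weight 3: 4 codewords.
  weight 4: 3 codewords.
  weight 5: 3 codewords.
Minimum distance d = smallest w > 0 with A_w > 0 = 1.
Sanity: Σ A_w = 16 = 2^4 = 16 ✓.


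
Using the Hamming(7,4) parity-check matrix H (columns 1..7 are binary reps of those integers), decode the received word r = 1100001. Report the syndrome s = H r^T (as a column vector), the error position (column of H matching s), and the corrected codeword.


s = (1, 0, 0)^T, error position = 4, corrected codeword c = 1101001

Compute s = H r^T mod 2 one row at a time:
  s_1 = 0 + 0 + 0 + 1 = 1 ≡ 1 (mod 2).
  s_2 = 1 + 0 + 0 + 1 = 2 ≡ 0 (mod 2).
  s_3 = 1 + 0 + 0 + 1 = 2 ≡ 0 (mod 2).
s = (1, 0, 0)^T — this equals column 4 of H (binary 100), so error is at position 4.
Correct: flip bit 4 of r = 1100001 to get c = 1101001.


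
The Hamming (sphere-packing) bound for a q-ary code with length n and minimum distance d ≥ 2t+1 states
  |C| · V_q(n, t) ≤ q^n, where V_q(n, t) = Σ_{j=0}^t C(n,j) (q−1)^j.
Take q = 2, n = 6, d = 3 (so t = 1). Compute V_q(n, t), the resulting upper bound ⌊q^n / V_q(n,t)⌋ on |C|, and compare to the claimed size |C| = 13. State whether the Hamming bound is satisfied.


V_q(n, t) = 7, q^n = 64, Hamming bound = 9, |C| = 13 > bound (violated).

Step 1: Compute V_q(n, t) = Σ_{j=0}^1 C(n, j) (q−1)^j.
  j = 0: C(6,0)·(1)^0 = 1·1 = 1.
  j = 1: C(6,1)·(1)^1 = 6·1 = 6.
  V_q(n, t) = 1 + 6 = 7.
Step 2: q^n = 2^6 = 64.
Step 3: Hamming bound ⌊q^n / V_q(n,t)⌋ = ⌊64/7⌋ = 9.
Step 4: Compare |C| = 13 to 9: violated.
The claimed |C| lies above the Hamming bound, so no 2-ary code of length 6 with d ≥ 3 can have 13 codewords.


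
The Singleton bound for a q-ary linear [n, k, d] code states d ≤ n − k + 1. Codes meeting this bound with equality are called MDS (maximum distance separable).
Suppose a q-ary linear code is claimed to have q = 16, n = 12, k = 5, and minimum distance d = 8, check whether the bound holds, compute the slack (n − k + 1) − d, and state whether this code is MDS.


Singleton RHS = n − k + 1 = 8, slack = 0, bound satisfied, MDS.

Singleton bound: d ≤ n − k + 1.
Here n = 12, k = 5, so n − k + 1 = 8.
Given d = 8, check d ≤ 8: YES.
Slack = (n − k + 1) − d = 0.
The code is MDS (slack = 0).
Description: the claimed parameters are [12, 5, 8]_16; such a code would be MDS (meets Singleton bound).


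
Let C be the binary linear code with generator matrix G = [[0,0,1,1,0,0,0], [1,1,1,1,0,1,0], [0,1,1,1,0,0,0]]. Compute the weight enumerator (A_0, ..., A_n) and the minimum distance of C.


Weight distribution: A_0 = 1, A_1 = 1, A_2 = 2, A_3 = 2, A_4 = 1, A_5 = 1. Minimum distance d = 1.

Enumerate all 2^3 = 8 messages m ∈ F_2^3.
For each, compute codeword c = mG in F_2^7, then tally its weight.
  m = 000 → c = 0000000, weight = 0.
  m = 100 → c = 0011000, weight = 2.
  m = 010 → c = 1111010, weight = 5.
  m = 110 → c = 1100010, weight = 3.
  m = 001 → c = 0111000, weight = 3.
  m = 101 → c = 0100000, weight = 1.
  m = 011 → c = 1000010, weight = 2.
  m = 111 → c = 1011010, weight = 4.
Tally weights:
  weight 0: 1 codewords.
  weight 1: 1 codewords.
  weight 2: 2 codewords.
  weight 3: 2 codewords.
  weight 4: 1 codewords.
  weight 5: 1 codewords.
Minimum distance d = smallest w > 0 with A_w > 0 = 1.
Sanity: Σ A_w = 8 = 2^3 = 8 ✓.


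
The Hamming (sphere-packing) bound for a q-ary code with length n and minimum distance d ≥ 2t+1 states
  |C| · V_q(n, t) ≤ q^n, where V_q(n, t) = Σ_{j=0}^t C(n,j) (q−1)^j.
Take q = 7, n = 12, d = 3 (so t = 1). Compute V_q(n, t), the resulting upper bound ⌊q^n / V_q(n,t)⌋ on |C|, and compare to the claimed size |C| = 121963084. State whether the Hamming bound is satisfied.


V_q(n, t) = 73, q^n = 13841287201, Hamming bound = 189606673, |C| = 121963084 ≤ bound (satisfied).

Step 1: Compute V_q(n, t) = Σ_{j=0}^1 C(n, j) (q−1)^j.
  j = 0: C(12,0)·(6)^0 = 1·1 = 1.
  j = 1: C(12,1)·(6)^1 = 12·6 = 72.
  V_q(n, t) = 1 + 72 = 73.
Step 2: q^n = 7^12 = 13841287201.
Step 3: Hamming bound ⌊q^n / V_q(n,t)⌋ = ⌊13841287201/73⌋ = 189606673.
Step 4: Compare |C| = 121963084 to 189606673: satisfied.
The claimed |C| lies below the Hamming bound.


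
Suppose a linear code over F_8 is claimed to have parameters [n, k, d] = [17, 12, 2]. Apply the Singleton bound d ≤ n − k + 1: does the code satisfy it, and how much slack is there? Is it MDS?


Singleton RHS = n − k + 1 = 6, slack = 4, bound satisfied, not MDS.

Singleton bound: d ≤ n − k + 1.
Here n = 17, k = 12, so n − k + 1 = 6.
Given d = 2, check d ≤ 6: YES.
Slack = (n − k + 1) − d = 4.
The code is NOT MDS (slack = 4 > 0).
Description: the claimed parameters are [17, 12, 2]_8; such a code would be non-MDS.


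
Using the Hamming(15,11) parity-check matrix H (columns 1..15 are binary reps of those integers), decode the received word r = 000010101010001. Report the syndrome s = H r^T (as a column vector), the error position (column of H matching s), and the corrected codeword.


s = (1, 1, 1, 1)^T, error position = 15, corrected codeword c = 000010101010000

Compute s = H r^T mod 2 one row at a time:
  s_1 = 0 + 1 + 0 + 1 + 0 + 0 + 0 + 1 = 3 ≡ 1 (mod 2).
  s_2 = 0 + 1 + 0 + 1 + 0 + 0 + 0 + 1 = 3 ≡ 1 (mod 2).
  s_3 = 0 + 0 + 0 + 1 + 0 + 1 + 0 + 1 = 3 ≡ 1 (mod 2).
  s_4 = 0 + 0 + 1 + 1 + 1 + 1 + 0 + 1 = 5 ≡ 1 (mod 2).
s = (1, 1, 1, 1)^T — this equals column 15 of H (binary 1111), so error is at position 15.
Correct: flip bit 15 of r = 000010101010001 to get c = 000010101010000.


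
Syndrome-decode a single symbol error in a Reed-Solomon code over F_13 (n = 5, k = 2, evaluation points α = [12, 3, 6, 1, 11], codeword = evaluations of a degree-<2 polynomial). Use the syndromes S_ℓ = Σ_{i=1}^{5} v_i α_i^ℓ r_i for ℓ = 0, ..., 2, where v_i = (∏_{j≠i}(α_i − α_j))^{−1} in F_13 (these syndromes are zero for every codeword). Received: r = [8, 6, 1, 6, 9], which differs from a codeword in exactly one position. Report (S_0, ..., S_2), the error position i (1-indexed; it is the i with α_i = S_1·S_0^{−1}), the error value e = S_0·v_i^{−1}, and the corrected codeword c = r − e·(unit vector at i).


S = (8, 11, 7), error at position 2, error magnitude e = 2, c = [8, 4, 1, 6, 9].

Step 1: column multipliers v_i = (∏_{j≠i}(α_i − α_j))^{−1} mod 13.
  i = 1 (α = 12): (12−3)(12−6)(12−1)(12−11) = 9·6·11·1 = 594 ≡ 9, so v_1 = 9^{−1} = 3 (mod 13).
  i = 2 (α = 3): (3−12)(3−6)(3−1)(3−11) = (−9)·(−3)·2·(−8) = −432 ≡ 10, so v_2 = 10^{−1} = 4 (mod 13).
  i = 3 (α = 6): (6−12)(6−3)(6−1)(6−11) = (−6)·3·5·(−5) = 450 ≡ 8, so v_3 = 8^{−1} = 5 (mod 13).
  i = 4 (α = 1): (1−12)(1−3)(1−6)(1−11) = (−11)·(−2)·(−5)·(−10) = 1100 ≡ 8, so v_4 = 8^{−1} = 5 (mod 13).
  i = 5 (α = 11): (11−12)(11−3)(11−6)(11−1) = (−1)·8·5·10 = −400 ≡ 3, so v_5 = 3^{−1} = 9 (mod 13).
  v = [3, 4, 5, 5, 9].
Step 2: syndromes of r = [8, 6, 1, 6, 9] (all sums mod 13).
  S_0 = Σ v_i r_i = 3·8 + 4·6 + 5·1 + 5·6 + 9·9 = 164 ≡ 8.
  S_1 = Σ v_i α_i r_i = 3·12·8 + 4·3·6 + 5·6·1 + 5·1·6 + 9·11·9 = 1311 ≡ 11.
  α_i^2 mod 13 = [1, 9, 10, 1, 4].
  S_2 = Σ v_i α_i^2 r_i = 3·1·8 + 4·9·6 + 5·10·1 + 5·1·6 + 9·4·9 = 644 ≡ 7.
  S = (8, 11, 7) ≠ 0, so r is not a codeword (an error is present).
Step 3: locate the error. For a single error e at position i, S_ℓ = v_i·e·α_i^ℓ, so α_err = S_1/S_0.
  S_0^{−1} = 8^{−1} = 5 (mod 13), so α_err = 11·5 = 55 ≡ 3 = α_2. Error position i = 2.
  Consistency check: S_2/S_1 = 7·6 = 42 ≡ 3 = α_err ✓ (single-error assumption holds).
Step 4: error magnitude e = S_0/v_2 = S_0·∏_{j≠2}(α_2 − α_j) = 8·10 = 80 ≡ 2 (mod 13).
Step 5: correct position 2: c_2 = r_2 − e = 6 − 2 ≡ 4 (mod 13). Hence c = [8, 4, 1, 6, 9].
  Check: interpolating c through the α_i gives m(x) = 7 + 12·x (degree < 2) with m(α_i) = c_i for every i, so c is indeed a codeword.


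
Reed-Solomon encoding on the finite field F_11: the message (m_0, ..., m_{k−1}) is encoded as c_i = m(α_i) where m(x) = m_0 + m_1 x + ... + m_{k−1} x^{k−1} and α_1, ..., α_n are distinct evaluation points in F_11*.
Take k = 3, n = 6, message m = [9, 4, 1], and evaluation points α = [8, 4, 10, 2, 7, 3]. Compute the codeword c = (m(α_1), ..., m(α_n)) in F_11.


c = [6, 8, 6, 10, 9, 8]

Message polynomial: m(x) = 9 + 4·x + 1·x^2 (mod 11).
For each evaluation point α_i, compute m(α_i) mod 11:
  α_1 = 8: Horner steps 1 → 1 → 6, so m(8) = 6.
  α_2 = 4: Horner steps 1 → 8 → 8, so m(4) = 8.
  α_3 = 10: Horner steps 1 → 3 → 6, so m(10) = 6.
  α_4 = 2: Horner steps 1 → 6 → 10, so m(2) = 10.
  α_5 = 7: Horner steps 1 → 0 → 9, so m(7) = 9.
  α_6 = 3: Horner steps 1 → 7 → 8, so m(3) = 8.
Codeword c = [6, 8, 6, 10, 9, 8] ∈ F_11^6.


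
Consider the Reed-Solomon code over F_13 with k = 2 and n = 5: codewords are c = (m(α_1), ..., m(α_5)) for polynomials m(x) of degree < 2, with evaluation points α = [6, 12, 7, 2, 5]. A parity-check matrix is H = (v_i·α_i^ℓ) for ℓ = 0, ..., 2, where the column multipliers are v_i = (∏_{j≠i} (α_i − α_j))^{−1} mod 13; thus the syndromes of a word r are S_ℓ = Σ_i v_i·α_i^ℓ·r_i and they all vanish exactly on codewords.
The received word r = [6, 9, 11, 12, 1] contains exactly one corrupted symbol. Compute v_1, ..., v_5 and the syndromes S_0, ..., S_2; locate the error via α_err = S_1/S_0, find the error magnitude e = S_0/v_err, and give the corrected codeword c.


S = (11, 2, 11), error at position 2, error magnitude e = 12, c = [6, 10, 11, 12, 1].

Step 1: column multipliers v_i = (∏_{j≠i}(α_i − α_j))^{−1} mod 13.
  i = 1 (α = 6): (6−12)(6−7)(6−2)(6−5) = (−6)·(−1)·4·1 = 24 ≡ 11, so v_1 = 11^{−1} = 6 (mod 13).
  i = 2 (α = 12): (12−6)(12−7)(12−2)(12−5) = 6·5·10·7 = 2100 ≡ 7, so v_2 = 7^{−1} = 2 (mod 13).
  i = 3 (α = 7): (7−6)(7−12)(7−2)(7−5) = 1·(−5)·5·2 = −50 ≡ 2, so v_3 = 2^{−1} = 7 (mod 13).
  i = 4 (α = 2): (2−6)(2−12)(2−7)(2−5) = (−4)·(−10)·(−5)·(−3) = 600 ≡ 2, so v_4 = 2^{−1} = 7 (mod 13).
  i = 5 (α = 5): (5−6)(5−12)(5−7)(5−2) = (−1)·(−7)·(−2)·3 = −42 ≡ 10, so v_5 = 10^{−1} = 4 (mod 13).
  v = [6, 2, 7, 7, 4].
Step 2: syndromes of r = [6, 9, 11, 12, 1] (all sums mod 13).
  S_0 = Σ v_i r_i = 6·6 + 2·9 + 7·11 + 7·12 + 4·1 = 219 ≡ 11.
  S_1 = Σ v_i α_i r_i = 6·6·6 + 2·12·9 + 7·7·11 + 7·2·12 + 4·5·1 = 1159 ≡ 2.
  α_i^2 mod 13 = [10, 1, 10, 4, 12].
  S_2 = Σ v_i α_i^2 r_i = 6·10·6 + 2·1·9 + 7·10·11 + 7·4·12 + 4·12·1 = 1532 ≡ 11.
  S = (11, 2, 11) ≠ 0, so r is not a codeword (an error is present).
Step 3: locate the error. For a single error e at position i, S_ℓ = v_i·e·α_i^ℓ, so α_err = S_1/S_0.
  S_0^{−1} = 11^{−1} = 6 (mod 13), so α_err = 2·6 = 12 ≡ 12 = α_2. Error position i = 2.
  Consistency check: S_2/S_1 = 11·7 = 77 ≡ 12 = α_err ✓ (single-error assumption holds).
Step 4: error magnitude e = S_0/v_2 = S_0·∏_{j≠2}(α_2 − α_j) = 11·7 = 77 ≡ 12 (mod 13).
Step 5: correct position 2: c_2 = r_2 − e = 9 − 12 ≡ 10 (mod 13). Hence c = [6, 10, 11, 12, 1].
  Check: interpolating c through the α_i gives m(x) = 2 + 5·x (degree < 2) with m(α_i) = c_i for every i, so c is indeed a codeword.


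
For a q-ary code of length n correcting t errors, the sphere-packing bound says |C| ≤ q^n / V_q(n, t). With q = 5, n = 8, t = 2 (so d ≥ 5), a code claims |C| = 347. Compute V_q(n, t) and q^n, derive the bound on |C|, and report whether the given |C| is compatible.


V_q(n, t) = 481, q^n = 390625, Hamming bound = 812, |C| = 347 ≤ bound (satisfied).

Step 1: Compute V_q(n, t) = Σ_{j=0}^2 C(n, j) (q−1)^j.
  j = 0: C(8,0)·(4)^0 = 1·1 = 1.
  j = 1: C(8,1)·(4)^1 = 8·4 = 32.
  j = 2: C(8,2)·(4)^2 = 28·16 = 448.
  V_q(n, t) = 1 + 32 + 448 = 481.
Step 2: q^n = 5^8 = 390625.
Step 3: Hamming bound ⌊q^n / V_q(n,t)⌋ = ⌊390625/481⌋ = 812.
Step 4: Compare |C| = 347 to 812: satisfied.
The claimed |C| lies below the Hamming bound.


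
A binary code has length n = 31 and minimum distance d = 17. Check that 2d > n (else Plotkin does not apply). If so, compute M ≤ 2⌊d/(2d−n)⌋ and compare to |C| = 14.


Plotkin bound M ≤ 10; given |C| = 14 > bound (violated).

Check applicability: 2d = 34, n = 31.
2d − n = 3 > 0, so Plotkin applies.
Compute d/(2d−n) = 17/3 ≈ 5.6667.
⌊d/(2d−n)⌋ = 5.
Plotkin bound: M ≤ 2·5 = 10.
Given |C| = 14, check: VIOLATED.
This |C| is above the Plotkin bound, so no binary code with n = 31, d = 17 and 14 codewords exists.


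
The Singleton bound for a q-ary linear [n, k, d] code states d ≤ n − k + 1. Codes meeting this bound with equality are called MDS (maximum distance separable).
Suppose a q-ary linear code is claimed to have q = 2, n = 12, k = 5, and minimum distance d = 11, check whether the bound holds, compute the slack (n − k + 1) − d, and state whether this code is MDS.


Singleton RHS = n − k + 1 = 8, slack = -3, bound violated (no such code; not MDS).

Singleton bound: d ≤ n − k + 1.
Here n = 12, k = 5, so n − k + 1 = 8.
Given d = 11, check d ≤ 8: NO.
Slack = (n − k + 1) − d = -3.
The slack is negative: d = 11 exceeds n − k + 1 = 8 by 3, so the Singleton bound is violated and no linear [12, 5, 11]_2 code can exist. In particular it is not MDS (MDS requires d = n − k + 1 exactly).
Description: the claimed parameters are [12, 5, 11]_2; such a code would be impossible (violates the Singleton bound).


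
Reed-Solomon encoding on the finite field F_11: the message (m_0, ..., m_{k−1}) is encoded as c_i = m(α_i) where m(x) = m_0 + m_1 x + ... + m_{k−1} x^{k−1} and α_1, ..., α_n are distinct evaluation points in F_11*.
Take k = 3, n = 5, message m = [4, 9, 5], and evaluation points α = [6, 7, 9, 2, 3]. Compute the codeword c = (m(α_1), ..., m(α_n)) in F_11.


c = [7, 4, 6, 9, 10]

Message polynomial: m(x) = 4 + 9·x + 5·x^2 (mod 11).
For each evaluation point α_i, compute m(α_i) mod 11:
  α_1 = 6: Horner steps 5 → 6 → 7, so m(6) = 7.
  α_2 = 7: Horner steps 5 → 0 → 4, so m(7) = 4.
  α_3 = 9: Horner steps 5 → 10 → 6, so m(9) = 6.
  α_4 = 2: Horner steps 5 → 8 → 9, so m(2) = 9.
  α_5 = 3: Horner steps 5 → 2 → 10, so m(3) = 10.
Codeword c = [7, 4, 6, 9, 10] ∈ F_11^5.


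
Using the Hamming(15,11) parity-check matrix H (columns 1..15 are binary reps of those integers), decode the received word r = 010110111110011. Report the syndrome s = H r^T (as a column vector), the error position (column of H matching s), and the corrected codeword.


s = (0, 1, 0, 1)^T, error position = 5, corrected codeword c = 010100111110011

Compute s = H r^T mod 2 one row at a time:
  s_1 = 1 + 1 + 1 + 1 + 0 + 0 + 1 + 1 = 6 ≡ 0 (mod 2).
  s_2 = 1 + 1 + 0 + 1 + 0 + 0 + 1 + 1 = 5 ≡ 1 (mod 2).
  s_3 = 1 + 0 + 0 + 1 + 1 + 1 + 1 + 1 = 6 ≡ 0 (mod 2).
  s_4 = 0 + 0 + 1 + 1 + 1 + 1 + 0 + 1 = 5 ≡ 1 (mod 2).
s = (0, 1, 0, 1)^T — this equals column 5 of H (binary 0101), so error is at position 5.
Correct: flip bit 5 of r = 010110111110011 to get c = 010100111110011.


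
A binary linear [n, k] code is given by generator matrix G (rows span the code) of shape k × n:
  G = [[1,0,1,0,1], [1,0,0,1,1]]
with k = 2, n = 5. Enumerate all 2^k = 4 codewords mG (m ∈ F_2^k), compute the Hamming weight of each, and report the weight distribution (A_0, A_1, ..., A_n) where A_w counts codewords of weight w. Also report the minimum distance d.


Weight distribution: A_0 = 1, A_2 = 1, A_3 = 2. Minimum distance d = 2.

Enumerate all 2^2 = 4 messages m ∈ F_2^2.
For each, compute codeword c = mG in F_2^5, then tally its weight.
  m = 00 → c = 00000, weight = 0.
  m = 10 → c = 10101, weight = 3.
  m = 01 → c = 10011, weight = 3.
  m = 11 → c = 00110, weight = 2.
Tally weights:
  weight 0: 1 codewords.
  weight 2: 1 codewords.
  weight 3: 2 codewords.
Minimum distance d = smallest w > 0 with A_w > 0 = 2.
Sanity: Σ A_w = 4 = 2^2 = 4 ✓.


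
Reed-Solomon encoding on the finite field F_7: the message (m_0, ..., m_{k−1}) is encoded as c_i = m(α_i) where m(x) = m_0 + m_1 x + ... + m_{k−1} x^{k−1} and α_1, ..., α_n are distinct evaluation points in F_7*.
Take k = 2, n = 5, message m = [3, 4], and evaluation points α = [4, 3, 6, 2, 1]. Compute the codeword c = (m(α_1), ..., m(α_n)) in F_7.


c = [5, 1, 6, 4, 0]

Message polynomial: m(x) = 3 + 4·x (mod 7).
For each evaluation point α_i, compute m(α_i) mod 7:
  α_1 = 4: Horner steps 4 → 5, so m(4) = 5.
  α_2 = 3: Horner steps 4 → 1, so m(3) = 1.
  α_3 = 6: Horner steps 4 → 6, so m(6) = 6.
  α_4 = 2: Horner steps 4 → 4, so m(2) = 4.
  α_5 = 1: Horner steps 4 → 0, so m(1) = 0.
Codeword c = [5, 1, 6, 4, 0] ∈ F_7^5.


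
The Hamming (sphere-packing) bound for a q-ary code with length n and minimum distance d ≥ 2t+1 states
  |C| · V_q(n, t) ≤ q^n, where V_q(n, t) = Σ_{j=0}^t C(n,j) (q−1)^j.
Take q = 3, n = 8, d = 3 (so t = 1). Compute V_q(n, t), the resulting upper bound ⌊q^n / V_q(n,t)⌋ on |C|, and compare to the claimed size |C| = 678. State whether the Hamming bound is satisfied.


V_q(n, t) = 17, q^n = 6561, Hamming bound = 385, |C| = 678 > bound (violated).

Step 1: Compute V_q(n, t) = Σ_{j=0}^1 C(n, j) (q−1)^j.
  j = 0: C(8,0)·(2)^0 = 1·1 = 1.
  j = 1: C(8,1)·(2)^1 = 8·2 = 16.
  V_q(n, t) = 1 + 16 = 17.
Step 2: q^n = 3^8 = 6561.
Step 3: Hamming bound ⌊q^n / V_q(n,t)⌋ = ⌊6561/17⌋ = 385.
Step 4: Compare |C| = 678 to 385: violated.
The claimed |C| lies above the Hamming bound, so no 3-ary code of length 8 with d ≥ 3 can have 678 codewords.
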